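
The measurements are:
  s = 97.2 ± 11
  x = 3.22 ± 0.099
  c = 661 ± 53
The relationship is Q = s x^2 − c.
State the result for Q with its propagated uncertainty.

347 ± 140

Let p = s·x^2 = 1010. δp/p = √((1·δs/s)² + (2·δx/x)²) = √(0.0128 + 0.00378) = 0.129, so δp = 130.
Q = p − c: δQ = √(δp² + δc²) = √(16800 + 2810) = 140
Q = 347.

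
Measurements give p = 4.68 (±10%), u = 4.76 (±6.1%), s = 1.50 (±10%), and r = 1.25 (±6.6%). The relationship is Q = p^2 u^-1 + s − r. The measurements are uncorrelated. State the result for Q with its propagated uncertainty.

Let w = p^2·u^-1 = 4.60. δw/w = √((2·δp/p)² + (-1·δu/u)²) = √(0.0400 + 0.00372) = 0.209, so δw = 0.962.
Q = w + s − r: δQ = √(δw² + δs² + δr²) = √(0.926 + 0.0225 + 0.00681) = 0.977
Q = 4.85.

4.85 ± 0.977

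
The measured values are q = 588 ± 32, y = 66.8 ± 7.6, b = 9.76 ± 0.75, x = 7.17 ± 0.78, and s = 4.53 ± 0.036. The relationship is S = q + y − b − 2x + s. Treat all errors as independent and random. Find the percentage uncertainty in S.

5.18%

Absolute uncertainties add in quadrature for a linear combination:
  (δq)² = 1020;  (δy)² = 57.8;  (δb)² = 0.562;  (2·δx)² = 2.43;  (δs)² = 0.00130
δS = √(1080) = 32.9
S = 635, so δS/S = 32.9/635 = 0.0518.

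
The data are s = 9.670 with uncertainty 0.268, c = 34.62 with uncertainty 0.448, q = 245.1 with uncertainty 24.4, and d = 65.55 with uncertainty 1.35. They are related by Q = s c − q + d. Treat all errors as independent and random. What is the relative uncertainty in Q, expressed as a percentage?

Let p = s·c = 334.8. δp/p = √((1·δs/s)² + (1·δc/c)²) = √(0.000768 + 0.000167) = 0.0306, so δp = 10.2.
Q = p − q + d: δQ = √(δp² + δq² + δd²) = √(105 + 595 + 1.82) = 26.5
Q = 155.2, so δQ/Q = 26.5/155.2 = 0.171.

17.1%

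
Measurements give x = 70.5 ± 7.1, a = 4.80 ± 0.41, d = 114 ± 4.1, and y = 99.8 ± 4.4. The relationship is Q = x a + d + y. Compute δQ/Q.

0.0817

Let p = x·a = 338. δp/p = √((1·δx/x)² + (1·δa/a)²) = √(0.0101 + 0.00730) = 0.132, so δp = 44.7.
Q = p + d + y: δQ = √(δp² + δd² + δy²) = √(2000 + 16.8 + 19.4) = 45.1
Q = 552, so δQ/Q = 45.1/552 = 0.0817.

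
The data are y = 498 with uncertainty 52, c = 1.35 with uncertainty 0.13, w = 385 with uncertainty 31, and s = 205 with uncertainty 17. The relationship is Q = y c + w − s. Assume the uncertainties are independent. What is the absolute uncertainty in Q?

102

Let p = y·c = 672. δp/p = √((1·δy/y)² + (1·δc/c)²) = √(0.0109 + 0.00927) = 0.142, so δp = 95.5.
Q = p + w − s: δQ = √(δp² + δw² + δs²) = √(9120 + 961 + 289) = 102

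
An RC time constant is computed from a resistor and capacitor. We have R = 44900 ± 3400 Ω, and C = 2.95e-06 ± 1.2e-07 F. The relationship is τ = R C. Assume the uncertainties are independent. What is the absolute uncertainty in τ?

Since τ is a product/quotient, work with relative uncertainties:
  (1·δR/R)² = (1×0.0757)² = 0.00573;  (1·δC/C)² = (1×0.0407)² = 0.00165
δτ/τ = √(0.00739) = 0.0860
τ = 0.132 s, so δτ = 0.0860 × 0.132 = 0.0114 s.

0.0114 s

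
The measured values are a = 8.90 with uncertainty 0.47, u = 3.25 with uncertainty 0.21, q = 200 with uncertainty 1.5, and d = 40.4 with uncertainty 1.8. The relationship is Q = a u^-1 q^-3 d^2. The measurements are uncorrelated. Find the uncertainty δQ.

6.94e-05

Relative error in a monomial: (δQ/Q)² = Σ (nᵢ · δxᵢ/xᵢ)².
  (1·δa/a)² = (1×0.0528)² = 0.00279;  (-1·δu/u)² = (-1×0.0646)² = 0.00418;  (-3·δq/q)² = (-3×0.00750)² = 0.000506;  (2·δd/d)² = (2×0.0446)² = 0.00794
δQ/Q = √(0.0154) = 0.124
Q = 0.000559, so δQ = 0.124 × 0.000559 = 6.94e-05.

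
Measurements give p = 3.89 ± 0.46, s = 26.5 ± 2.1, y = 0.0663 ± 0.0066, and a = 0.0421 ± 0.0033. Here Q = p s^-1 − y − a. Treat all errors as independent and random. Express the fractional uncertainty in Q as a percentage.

Let w = p·s^-1 = 0.147. δw/w = √((1·δp/p)² + (-1·δs/s)²) = √(0.0140 + 0.00628) = 0.142, so δw = 0.0209.
Q = w − y − a: δQ = √(δw² + δy² + δa²) = √(0.000437 + 4.36e-05 + 1.09e-05) = 0.0222
Q = 0.0384, so δQ/Q = 0.0222/0.0384 = 0.577.

57.7%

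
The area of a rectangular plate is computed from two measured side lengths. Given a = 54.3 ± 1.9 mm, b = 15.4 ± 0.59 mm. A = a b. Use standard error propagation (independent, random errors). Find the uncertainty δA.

43.4 mm^2

Each factor contributes (exponent × relative error)² to (δA/A)²:
  (1·δa/a)² = (1×0.0350)² = 0.00122;  (1·δb/b)² = (1×0.0383)² = 0.00147
δA/A = √(0.00269) = 0.0519
A = 836 mm^2, so δA = 0.0519 × 836 = 43.4 mm^2.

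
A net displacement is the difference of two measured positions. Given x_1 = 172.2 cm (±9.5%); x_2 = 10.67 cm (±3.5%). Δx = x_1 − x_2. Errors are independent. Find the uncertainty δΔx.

Absolute uncertainties add in quadrature for a linear combination:
  (δx_1)² = 268;  (δx_2)² = 0.139
δΔx = √(268) = 16.4 cm

16.4 cm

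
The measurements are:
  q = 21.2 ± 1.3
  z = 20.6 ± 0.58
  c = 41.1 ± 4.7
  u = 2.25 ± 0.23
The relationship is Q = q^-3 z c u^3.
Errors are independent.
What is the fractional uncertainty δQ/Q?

Products/powers → add relative errors in quadrature, weighted by exponent:
  (-3·δq/q)² = (-3×0.0613)² = 0.0338;  (1·δz/z)² = (1×0.0282)² = 0.000793;  (1·δc/c)² = (1×0.114)² = 0.0131;  (3·δu/u)² = (3×0.102)² = 0.0940
δQ/Q = √(0.142) = 0.377

0.377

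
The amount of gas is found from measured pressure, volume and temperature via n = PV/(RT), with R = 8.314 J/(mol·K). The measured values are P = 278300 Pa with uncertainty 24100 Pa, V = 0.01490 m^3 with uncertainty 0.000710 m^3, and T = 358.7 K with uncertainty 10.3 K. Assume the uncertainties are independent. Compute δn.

0.143 mol

For a monomial n ∝ P, V, T^-1, fractional errors add in quadrature:
  (1·δP/P)² = (1×0.0866)² = 0.00750;  (1·δV/V)² = (1×0.0477)² = 0.00227;  (-1·δT/T)² = (-1×0.0287)² = 0.000825
δn/n = √(0.0106) = 0.103
n = 1.390 mol, so δn = 0.103 × 1.390 = 0.143 mol.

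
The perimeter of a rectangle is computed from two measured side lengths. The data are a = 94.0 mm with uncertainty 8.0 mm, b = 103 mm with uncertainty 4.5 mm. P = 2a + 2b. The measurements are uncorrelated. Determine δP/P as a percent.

Each term contributes (cᵢ δxᵢ)² to (δP)²:
  (2·δa)² = 256;  (2·δb)² = 81.0
δP = √(337) = 18.4 mm
P = 394 mm, so δP/P = 18.4/394 = 0.0466.

4.66%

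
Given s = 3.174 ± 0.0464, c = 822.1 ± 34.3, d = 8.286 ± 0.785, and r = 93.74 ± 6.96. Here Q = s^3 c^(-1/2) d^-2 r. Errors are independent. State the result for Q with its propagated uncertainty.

1.523 ± 0.319

Q is a product of powers, so relative uncertainties combine in quadrature:
  (3·δs/s)² = (3×0.0146)² = 0.00192;  (−½·δc/c)² = (-0.5×0.0417)² = 0.000435;  (-2·δd/d)² = (-2×0.0947)² = 0.0359;  (1·δr/r)² = (1×0.0742)² = 0.00551
δQ/Q = √(0.0438) = 0.209
Q = 1.523, so δQ = 0.209 × 1.523 = 0.319.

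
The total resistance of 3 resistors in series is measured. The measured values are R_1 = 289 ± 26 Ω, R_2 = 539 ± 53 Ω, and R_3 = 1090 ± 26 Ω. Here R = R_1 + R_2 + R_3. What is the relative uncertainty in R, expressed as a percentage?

R is a linear combination, so absolute uncertainties add in quadrature:
  (δR_1)² = 676;  (δR_2)² = 2810;  (δR_3)² = 676
δR = √(4160) = 64.5 Ω
R = 1920 Ω, so δR/R = 64.5/1920 = 0.0336.

3.36%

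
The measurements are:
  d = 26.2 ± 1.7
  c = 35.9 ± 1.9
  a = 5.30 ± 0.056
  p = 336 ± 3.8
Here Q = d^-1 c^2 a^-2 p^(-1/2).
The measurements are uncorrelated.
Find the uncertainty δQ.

0.0120

For a monomial Q ∝ d^-1, c^2, a^-2, p^(-1/2), fractional errors add in quadrature:
  (-1·δd/d)² = (-1×0.0649)² = 0.00421;  (2·δc/c)² = (2×0.0529)² = 0.0112;  (-2·δa/a)² = (-2×0.0106)² = 0.000447;  (−½·δp/p)² = (-0.5×0.0113)² = 3.2e-05
δQ/Q = √(0.0159) = 0.126
Q = 0.0955, so δQ = 0.126 × 0.0955 = 0.0120.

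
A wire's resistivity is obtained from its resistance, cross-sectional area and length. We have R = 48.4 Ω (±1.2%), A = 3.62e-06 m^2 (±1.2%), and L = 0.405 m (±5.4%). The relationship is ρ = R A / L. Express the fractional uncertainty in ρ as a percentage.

5.66%

For a monomial ρ ∝ R, A, L^-1, fractional errors add in quadrature:
  (1·δR/R)² = (1×0.0120)² = 0.000144;  (1·δA/A)² = (1×0.0120)² = 0.000144;  (-1·δL/L)² = (-1×0.0540)² = 0.00292
δρ/ρ = √(0.00320) = 0.0566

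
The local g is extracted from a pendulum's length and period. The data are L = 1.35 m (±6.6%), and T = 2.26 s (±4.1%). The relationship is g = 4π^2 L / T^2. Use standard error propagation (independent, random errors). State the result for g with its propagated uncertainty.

Each factor contributes (exponent × relative error)² to (δg/g)²:
  (1·δL/L)² = (1×0.0660)² = 0.00436;  (-2·δT/T)² = (-2×0.0410)² = 0.00672
δg/g = √(0.0111) = 0.105
g = 10.4 m/s^2, so δg = 0.105 × 10.4 = 1.10 m/s^2.

10.4 ± 1.10 m/s^2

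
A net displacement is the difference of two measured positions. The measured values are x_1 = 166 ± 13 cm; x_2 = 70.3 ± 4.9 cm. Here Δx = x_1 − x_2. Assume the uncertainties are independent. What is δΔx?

Sums and differences: (δΔx)² = Σ (cᵢ δxᵢ)².
  (δx_1)² = 169;  (δx_2)² = 24.0
δΔx = √(193) = 13.9 cm

13.9 cm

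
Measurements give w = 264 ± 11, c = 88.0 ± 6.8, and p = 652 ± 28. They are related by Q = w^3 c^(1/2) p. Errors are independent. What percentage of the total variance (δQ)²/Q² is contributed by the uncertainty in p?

(δQ/Q)² = (3·δw/w)² + (½·δc/c)² + (1·δp/p)²
  w term: (3×0.0417)² = 0.0156
  c term: (0.5×0.0773)² = 0.00149
  p term: (1×0.0429)² = 0.00184
Total = 0.0190. Share from p = 0.00184/0.0190 = 0.0973.

9.73%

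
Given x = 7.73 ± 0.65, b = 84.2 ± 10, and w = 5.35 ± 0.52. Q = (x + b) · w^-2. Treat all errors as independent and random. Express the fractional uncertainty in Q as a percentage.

Let u = x + b = 91.9. δu = √(δx² + δb²) = √(0.423 + 100) = 10.0, so δu/u = 0.109.
Q is then a monomial in u, w:
δQ/Q = √((δu/u)² + (-2·δw/w)²) = √(0.0119 + 0.0378) = 0.223

22.3%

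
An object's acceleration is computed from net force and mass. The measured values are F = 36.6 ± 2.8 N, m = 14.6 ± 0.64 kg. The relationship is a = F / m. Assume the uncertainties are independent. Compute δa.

For a monomial a ∝ F, m^-1, fractional errors add in quadrature:
  (1·δF/F)² = (1×0.0765)² = 0.00585;  (-1·δm/m)² = (-1×0.0438)² = 0.00192
δa/a = √(0.00777) = 0.0882
a = 2.51 m/s^2, so δa = 0.0882 × 2.51 = 0.221 m/s^2.

0.221 m/s^2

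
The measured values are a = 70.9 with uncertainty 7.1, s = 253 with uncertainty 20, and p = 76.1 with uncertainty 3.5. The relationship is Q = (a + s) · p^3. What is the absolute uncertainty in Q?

Let u = a + s = 324. δu = √(δa² + δs²) = √(50.4 + 400) = 21.2, so δu/u = 0.0655.
Q is then a monomial in u, p:
δQ/Q = √((δu/u)² + (3·δp/p)²) = √(0.00429 + 0.0190) = 0.153
Q = 1.43e+08, so δQ = 0.153 × 1.43e+08 = 2.18e+07.

2.18e+07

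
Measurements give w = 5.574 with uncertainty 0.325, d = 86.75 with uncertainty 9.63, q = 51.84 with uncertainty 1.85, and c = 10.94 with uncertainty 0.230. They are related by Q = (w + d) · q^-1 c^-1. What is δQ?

0.0183

Let u = w + d = 92.32. δu = √(δw² + δd²) = √(0.106 + 92.7) = 9.64, so δu/u = 0.104.
Q is then a monomial in u, q, c:
δQ/Q = √((δu/u)² + (-1·δq/q)² + (-1·δc/c)²) = √(0.0109 + 0.00127 + 0.000442) = 0.112
Q = 0.1628, so δQ = 0.112 × 0.1628 = 0.0183.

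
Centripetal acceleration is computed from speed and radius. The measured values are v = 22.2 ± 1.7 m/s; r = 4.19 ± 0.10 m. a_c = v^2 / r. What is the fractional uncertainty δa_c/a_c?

0.155

Since a_c is a product/quotient, work with relative uncertainties:
  (2·δv/v)² = (2×0.0766)² = 0.0235;  (-1·δr/r)² = (-1×0.0239)² = 0.000570
δa_c/a_c = √(0.0240) = 0.155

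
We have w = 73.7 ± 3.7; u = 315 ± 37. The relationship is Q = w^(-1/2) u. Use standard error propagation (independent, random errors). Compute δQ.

4.41

Products/powers → add relative errors in quadrature, weighted by exponent:
  (−½·δw/w)² = (-0.5×0.0502)² = 0.000630;  (1·δu/u)² = (1×0.117)² = 0.0138
δQ/Q = √(0.0144) = 0.120
Q = 36.7, so δQ = 0.120 × 36.7 = 4.41.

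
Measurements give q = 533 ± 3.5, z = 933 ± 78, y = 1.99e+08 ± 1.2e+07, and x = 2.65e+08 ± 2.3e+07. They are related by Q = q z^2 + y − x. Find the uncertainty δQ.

8.19e+07

Let p = q·z^2 = 4.64e+08. δp/p = √((1·δq/q)² + (2·δz/z)²) = √(4.31e-05 + 0.0280) = 0.167, so δp = 7.76e+07.
Q = p + y − x: δQ = √(δp² + δy² + δx²) = √(6.03e+15 + 1.44e+14 + 5.29e+14) = 8.19e+07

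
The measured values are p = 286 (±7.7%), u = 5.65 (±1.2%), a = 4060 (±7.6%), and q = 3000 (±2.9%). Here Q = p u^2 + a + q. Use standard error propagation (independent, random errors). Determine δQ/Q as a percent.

Let w = p·u^2 = 9130. δw/w = √((1·δp/p)² + (2·δu/u)²) = √(0.00593 + 0.000576) = 0.0807, so δw = 736.
Q = w + a + q: δQ = √(δw² + δa² + δq²) = √(5.42e+05 + 95200 + 7570) = 803
Q = 16200, so δQ/Q = 803/16200 = 0.0496.

4.96%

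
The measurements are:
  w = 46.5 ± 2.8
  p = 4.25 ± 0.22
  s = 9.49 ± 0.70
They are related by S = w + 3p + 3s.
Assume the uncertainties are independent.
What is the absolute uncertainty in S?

3.56

S is a linear combination, so absolute uncertainties add in quadrature:
  (δw)² = 7.84;  (3·δp)² = 0.436;  (3·δs)² = 4.41
δS = √(12.7) = 3.56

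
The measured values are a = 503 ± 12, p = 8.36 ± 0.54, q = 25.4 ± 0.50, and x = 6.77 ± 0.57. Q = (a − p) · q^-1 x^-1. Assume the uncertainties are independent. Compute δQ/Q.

Let u = a − p = 495. δu = √(δa² + δp²) = √(144 + 0.292) = 12.0, so δu/u = 0.0243.
Q is then a monomial in u, q, x:
δQ/Q = √((δu/u)² + (-1·δq/q)² + (-1·δx/x)²) = √(0.000590 + 0.000388 + 0.00709) = 0.0898

0.0898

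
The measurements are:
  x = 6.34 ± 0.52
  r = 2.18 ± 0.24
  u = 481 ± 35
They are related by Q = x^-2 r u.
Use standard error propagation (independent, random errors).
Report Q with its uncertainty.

26.1 ± 5.49

Relative error in a monomial: (δQ/Q)² = Σ (nᵢ · δxᵢ/xᵢ)².
  (-2·δx/x)² = (-2×0.0820)² = 0.0269;  (1·δr/r)² = (1×0.110)² = 0.0121;  (1·δu/u)² = (1×0.0728)² = 0.00529
δQ/Q = √(0.0443) = 0.211
Q = 26.1, so δQ = 0.211 × 26.1 = 5.49.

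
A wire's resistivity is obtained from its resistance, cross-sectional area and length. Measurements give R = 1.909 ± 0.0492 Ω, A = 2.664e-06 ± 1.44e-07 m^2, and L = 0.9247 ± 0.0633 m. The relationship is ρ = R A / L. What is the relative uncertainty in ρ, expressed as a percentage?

9.10%

Each factor contributes (exponent × relative error)² to (δρ/ρ)²:
  (1·δR/R)² = (1×0.0258)² = 0.000664;  (1·δA/A)² = (1×0.0541)² = 0.00292;  (-1·δL/L)² = (-1×0.0685)² = 0.00469
δρ/ρ = √(0.00827) = 0.0910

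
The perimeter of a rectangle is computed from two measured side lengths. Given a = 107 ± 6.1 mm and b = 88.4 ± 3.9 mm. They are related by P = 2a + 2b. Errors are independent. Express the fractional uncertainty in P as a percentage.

3.71%

Sums and differences: (δP)² = Σ (cᵢ δxᵢ)².
  (2·δa)² = 149;  (2·δb)² = 60.8
δP = √(210) = 14.5 mm
P = 391 mm, so δP/P = 14.5/391 = 0.0371.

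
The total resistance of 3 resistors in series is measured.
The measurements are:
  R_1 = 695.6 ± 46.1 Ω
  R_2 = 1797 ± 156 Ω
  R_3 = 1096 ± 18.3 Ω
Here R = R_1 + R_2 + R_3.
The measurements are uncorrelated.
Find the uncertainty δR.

R is a linear combination, so absolute uncertainties add in quadrature:
  (δR_1)² = 2130;  (δR_2)² = 24300;  (δR_3)² = 335
δR = √(26800) = 164 Ω

164 Ω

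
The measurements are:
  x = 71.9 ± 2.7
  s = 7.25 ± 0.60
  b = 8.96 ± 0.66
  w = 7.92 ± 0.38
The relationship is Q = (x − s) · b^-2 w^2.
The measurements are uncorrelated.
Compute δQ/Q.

0.181

Let u = x − s = 64.7. δu = √(δx² + δs²) = √(7.29 + 0.360) = 2.77, so δu/u = 0.0428.
Q is then a monomial in u, b, w:
δQ/Q = √((δu/u)² + (-2·δb/b)² + (2·δw/w)²) = √(0.00183 + 0.0217 + 0.00921) = 0.181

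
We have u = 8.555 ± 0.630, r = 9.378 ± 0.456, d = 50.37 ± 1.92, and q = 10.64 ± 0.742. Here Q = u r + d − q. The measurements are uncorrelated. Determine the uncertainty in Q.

Let p = u·r = 80.23. δp/p = √((1·δu/u)² + (1·δr/r)²) = √(0.00542 + 0.00236) = 0.0882, so δp = 7.08.
Q = p + d − q: δQ = √(δp² + δd² + δq²) = √(50.1 + 3.69 + 0.551) = 7.37

7.37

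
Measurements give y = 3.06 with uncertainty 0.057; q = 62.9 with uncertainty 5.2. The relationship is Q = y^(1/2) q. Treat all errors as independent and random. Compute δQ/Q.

Q is a product of powers, so relative uncertainties combine in quadrature:
  (½·δy/y)² = (0.5×0.0186)² = 8.67e-05;  (1·δq/q)² = (1×0.0827)² = 0.00683
δQ/Q = √(0.00692) = 0.0832

0.0832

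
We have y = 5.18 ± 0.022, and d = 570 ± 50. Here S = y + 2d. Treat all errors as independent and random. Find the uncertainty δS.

100

Absolute uncertainties add in quadrature for a linear combination:
  (δy)² = 0.000484;  (2·δd)² = 10000
δS = √(10000) = 100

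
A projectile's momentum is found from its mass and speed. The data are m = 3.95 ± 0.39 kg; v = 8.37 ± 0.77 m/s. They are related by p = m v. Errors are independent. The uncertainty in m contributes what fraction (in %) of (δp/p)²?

53.5%

(δp/p)² = (1·δm/m)² + (1·δv/v)²
  m term: (1×0.0987)² = 0.00975
  v term: (1×0.0920)² = 0.00846
Total = 0.0182. Share from m = 0.00975/0.0182 = 0.535.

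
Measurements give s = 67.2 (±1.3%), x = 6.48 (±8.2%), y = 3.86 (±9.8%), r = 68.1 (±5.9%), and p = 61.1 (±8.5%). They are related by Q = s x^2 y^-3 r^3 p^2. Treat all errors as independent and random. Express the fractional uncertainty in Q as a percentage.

41.7%

Products/powers → add relative errors in quadrature, weighted by exponent:
  (1·δs/s)² = (1×0.0130)² = 0.000169;  (2·δx/x)² = (2×0.0820)² = 0.0269;  (-3·δy/y)² = (-3×0.0980)² = 0.0864;  (3·δr/r)² = (3×0.0590)² = 0.0313;  (2·δp/p)² = (2×0.0850)² = 0.0289
δQ/Q = √(0.174) = 0.417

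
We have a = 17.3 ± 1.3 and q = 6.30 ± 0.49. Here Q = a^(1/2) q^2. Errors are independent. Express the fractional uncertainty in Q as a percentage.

16.0%

Since Q is a product/quotient, work with relative uncertainties:
  (½·δa/a)² = (0.5×0.0751)² = 0.00141;  (2·δq/q)² = (2×0.0778)² = 0.0242
δQ/Q = √(0.0256) = 0.160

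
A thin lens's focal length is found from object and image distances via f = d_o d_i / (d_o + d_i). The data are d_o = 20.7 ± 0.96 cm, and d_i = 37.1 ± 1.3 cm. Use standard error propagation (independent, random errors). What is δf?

∂f/∂d_o = (d_i/(d_o+d_i))² = 0.412;  ∂f/∂d_i = (d_o/(d_o+d_i))² = 0.128
δf = √((∂f/∂d_o · δd_o)² + (∂f/∂d_i · δd_i)²) = √(0.156 + 0.0278) = 0.429 cm

0.429 cm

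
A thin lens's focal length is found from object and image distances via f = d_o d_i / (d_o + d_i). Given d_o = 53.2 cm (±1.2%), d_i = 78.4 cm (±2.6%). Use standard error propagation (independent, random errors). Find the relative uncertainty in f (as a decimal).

0.0127

∂f/∂d_o = (d_i/(d_o+d_i))² = 0.355;  ∂f/∂d_i = (d_o/(d_o+d_i))² = 0.163
δf = √((∂f/∂d_o · δd_o)² + (∂f/∂d_i · δd_i)²) = √(0.0513 + 0.111) = 0.403 cm
f = 31.7 cm, so δf/f = 0.403/31.7 = 0.0127.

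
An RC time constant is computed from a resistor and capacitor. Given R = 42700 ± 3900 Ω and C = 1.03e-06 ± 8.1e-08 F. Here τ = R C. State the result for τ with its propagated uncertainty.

For a monomial τ ∝ R, C, fractional errors add in quadrature:
  (1·δR/R)² = (1×0.0913)² = 0.00834;  (1·δC/C)² = (1×0.0786)² = 0.00618
δτ/τ = √(0.0145) = 0.121
τ = 0.0440 s, so δτ = 0.121 × 0.0440 = 0.00530 s.

0.0440 ± 0.00530 s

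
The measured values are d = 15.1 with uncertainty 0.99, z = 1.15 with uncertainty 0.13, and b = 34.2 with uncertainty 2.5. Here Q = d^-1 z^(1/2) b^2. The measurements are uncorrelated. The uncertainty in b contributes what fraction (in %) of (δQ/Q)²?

(δQ/Q)² = (-1·δd/d)² + (½·δz/z)² + (2·δb/b)²
  d term: (-1×0.0656)² = 0.00430
  z term: (0.5×0.113)² = 0.00319
  b term: (2×0.0731)² = 0.0214
Total = 0.0289. Share from b = 0.0214/0.0289 = 0.740.

74.0%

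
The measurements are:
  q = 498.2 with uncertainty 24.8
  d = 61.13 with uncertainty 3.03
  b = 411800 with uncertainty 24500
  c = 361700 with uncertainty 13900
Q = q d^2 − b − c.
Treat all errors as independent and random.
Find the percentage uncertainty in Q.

Let p = q·d^2 = 1.862e+06. δp/p = √((1·δq/q)² + (2·δd/d)²) = √(0.00248 + 0.00983) = 0.111, so δp = 2.07e+05.
Q = p − b − c: δQ = √(δp² + δb² + δc²) = √(4.26e+10 + 6e+08 + 1.93e+08) = 2.08e+05
Q = 1.088e+06, so δQ/Q = 2.08e+05/1.088e+06 = 0.192.

19.2%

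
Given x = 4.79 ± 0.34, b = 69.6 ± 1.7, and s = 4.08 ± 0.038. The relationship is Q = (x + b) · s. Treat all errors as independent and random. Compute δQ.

7.62

Let u = x + b = 74.4. δu = √(δx² + δb²) = √(0.116 + 2.89) = 1.73, so δu/u = 0.0233.
Q is then a monomial in u, s:
δQ/Q = √((δu/u)² + (1·δs/s)²) = √(0.000543 + 8.67e-05) = 0.0251
Q = 304, so δQ = 0.0251 × 304 = 7.62.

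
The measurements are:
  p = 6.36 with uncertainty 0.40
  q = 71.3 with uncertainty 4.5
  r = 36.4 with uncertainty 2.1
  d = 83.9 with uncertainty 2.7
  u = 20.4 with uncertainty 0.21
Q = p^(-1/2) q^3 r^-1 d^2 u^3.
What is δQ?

Each factor contributes (exponent × relative error)² to (δQ/Q)²:
  (−½·δp/p)² = (-0.5×0.0629)² = 0.000989;  (3·δq/q)² = (3×0.0631)² = 0.0358;  (-1·δr/r)² = (-1×0.0577)² = 0.00333;  (2·δd/d)² = (2×0.0322)² = 0.00414;  (3·δu/u)² = (3×0.0103)² = 0.000954
δQ/Q = √(0.0453) = 0.213
Q = 2.36e+11, so δQ = 0.213 × 2.36e+11 = 5.02e+10.

5.02e+10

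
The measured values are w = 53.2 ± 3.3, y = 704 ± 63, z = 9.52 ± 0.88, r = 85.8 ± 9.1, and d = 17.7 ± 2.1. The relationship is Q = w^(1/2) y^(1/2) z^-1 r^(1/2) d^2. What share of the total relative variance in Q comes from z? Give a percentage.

(δQ/Q)² = (½·δw/w)² + (½·δy/y)² + (-1·δz/z)² + (½·δr/r)² + (2·δd/d)²
  w term: (0.5×0.0620)² = 0.000962
  y term: (0.5×0.0895)² = 0.00200
  z term: (-1×0.0924)² = 0.00854
  r term: (0.5×0.106)² = 0.00281
  d term: (2×0.119)² = 0.0563
Total = 0.0706. Share from z = 0.00854/0.0706 = 0.121.

12.1%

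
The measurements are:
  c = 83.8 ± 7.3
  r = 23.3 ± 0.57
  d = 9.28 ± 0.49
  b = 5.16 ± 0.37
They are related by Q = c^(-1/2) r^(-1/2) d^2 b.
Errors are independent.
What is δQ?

For a monomial Q ∝ c^(-1/2), r^(-1/2), d^2, b, fractional errors add in quadrature:
  (−½·δc/c)² = (-0.5×0.0871)² = 0.00190;  (−½·δr/r)² = (-0.5×0.0245)² = 0.000150;  (2·δd/d)² = (2×0.0528)² = 0.0112;  (1·δb/b)² = (1×0.0717)² = 0.00514
δQ/Q = √(0.0183) = 0.135
Q = 10.1, so δQ = 0.135 × 10.1 = 1.36.

1.36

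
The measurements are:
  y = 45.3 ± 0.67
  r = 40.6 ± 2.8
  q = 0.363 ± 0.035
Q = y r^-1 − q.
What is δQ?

Let p = y·r^-1 = 1.12. δp/p = √((1·δy/y)² + (-1·δr/r)²) = √(0.000219 + 0.00476) = 0.0705, so δp = 0.0787.
Q = p − q: δQ = √(δp² + δq²) = √(0.00619 + 0.00123) = 0.0861

0.0861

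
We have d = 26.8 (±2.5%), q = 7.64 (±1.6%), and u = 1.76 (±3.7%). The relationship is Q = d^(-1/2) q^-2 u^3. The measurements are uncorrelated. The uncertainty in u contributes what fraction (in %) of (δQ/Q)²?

91.3%

(δQ/Q)² = (−½·δd/d)² + (-2·δq/q)² + (3·δu/u)²
  d term: (-0.5×0.0250)² = 0.000156
  q term: (-2×0.0160)² = 0.00102
  u term: (3×0.0370)² = 0.0123
Total = 0.0135. Share from u = 0.0123/0.0135 = 0.913.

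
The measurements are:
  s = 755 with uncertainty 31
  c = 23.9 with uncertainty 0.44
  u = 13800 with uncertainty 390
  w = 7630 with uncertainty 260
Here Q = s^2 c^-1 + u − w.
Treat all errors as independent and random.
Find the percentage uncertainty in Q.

Let p = s^2·c^-1 = 23900. δp/p = √((2·δs/s)² + (-1·δc/c)²) = √(0.00674 + 0.000339) = 0.0842, so δp = 2010.
Q = p + u − w: δQ = √(δp² + δu² + δw²) = √(4.03e+06 + 1.52e+05 + 67600) = 2060
Q = 30000, so δQ/Q = 2060/30000 = 0.0687.

6.87%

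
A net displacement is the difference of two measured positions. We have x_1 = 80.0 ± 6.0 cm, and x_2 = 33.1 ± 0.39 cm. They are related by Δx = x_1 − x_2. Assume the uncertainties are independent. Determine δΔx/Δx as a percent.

Absolute uncertainties add in quadrature for a linear combination:
  (δx_1)² = 36.0;  (δx_2)² = 0.152
δΔx = √(36.2) = 6.01 cm
Δx = 46.9 cm, so δΔx/Δx = 6.01/46.9 = 0.128.

12.8%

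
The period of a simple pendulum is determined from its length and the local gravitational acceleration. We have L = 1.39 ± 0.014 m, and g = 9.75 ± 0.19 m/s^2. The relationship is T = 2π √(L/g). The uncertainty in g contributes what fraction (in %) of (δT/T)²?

78.9%

(δT/T)² = (½·δL/L)² + (−½·δg/g)²
  L term: (0.5×0.0101)² = 2.54e-05
  g term: (-0.5×0.0195)² = 9.49e-05
Total = 0.000120. Share from g = 9.49e-05/0.000120 = 0.789.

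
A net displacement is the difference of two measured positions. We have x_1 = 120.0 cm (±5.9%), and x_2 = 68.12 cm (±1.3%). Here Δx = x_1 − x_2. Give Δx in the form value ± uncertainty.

Absolute uncertainties add in quadrature for a linear combination:
  (δx_1)² = 50.1;  (δx_2)² = 0.784
δΔx = √(50.9) = 7.14 cm
Δx = 51.88 cm.

51.88 ± 7.14 cm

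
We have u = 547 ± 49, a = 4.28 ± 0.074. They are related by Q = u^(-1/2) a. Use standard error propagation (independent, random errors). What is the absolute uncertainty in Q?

0.00879

Q is a product of powers, so relative uncertainties combine in quadrature:
  (−½·δu/u)² = (-0.5×0.0896)² = 0.00201;  (1·δa/a)² = (1×0.0173)² = 0.000299
δQ/Q = √(0.00231) = 0.0480
Q = 0.183, so δQ = 0.0480 × 0.183 = 0.00879.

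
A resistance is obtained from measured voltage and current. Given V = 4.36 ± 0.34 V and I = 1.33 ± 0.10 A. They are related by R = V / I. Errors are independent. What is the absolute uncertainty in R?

0.355 Ω

Each factor contributes (exponent × relative error)² to (δR/R)²:
  (1·δV/V)² = (1×0.0780)² = 0.00608;  (-1·δI/I)² = (-1×0.0752)² = 0.00565
δR/R = √(0.0117) = 0.108
R = 3.28 Ω, so δR = 0.108 × 3.28 = 0.355 Ω.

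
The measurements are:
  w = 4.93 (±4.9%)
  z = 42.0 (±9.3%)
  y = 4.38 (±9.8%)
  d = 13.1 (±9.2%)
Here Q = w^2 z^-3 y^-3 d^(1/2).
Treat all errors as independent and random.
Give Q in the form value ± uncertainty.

Since Q is a product/quotient, work with relative uncertainties:
  (2·δw/w)² = (2×0.0490)² = 0.00960;  (-3·δz/z)² = (-3×0.0930)² = 0.0778;  (-3·δy/y)² = (-3×0.0980)² = 0.0864;  (½·δd/d)² = (0.5×0.0920)² = 0.00212
δQ/Q = √(0.176) = 0.420
Q = 1.41e-05, so δQ = 0.420 × 1.41e-05 = 5.93e-06.

(1.41 ± 0.593) × 10^-5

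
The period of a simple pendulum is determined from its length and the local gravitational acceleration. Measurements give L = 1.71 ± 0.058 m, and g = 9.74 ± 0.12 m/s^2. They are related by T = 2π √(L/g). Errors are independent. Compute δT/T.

Relative error in a monomial: (δT/T)² = Σ (nᵢ · δxᵢ/xᵢ)².
  (½·δL/L)² = (0.5×0.0339)² = 0.000288;  (−½·δg/g)² = (-0.5×0.0123)² = 3.79e-05
δT/T = √(0.000326) = 0.0180

0.0180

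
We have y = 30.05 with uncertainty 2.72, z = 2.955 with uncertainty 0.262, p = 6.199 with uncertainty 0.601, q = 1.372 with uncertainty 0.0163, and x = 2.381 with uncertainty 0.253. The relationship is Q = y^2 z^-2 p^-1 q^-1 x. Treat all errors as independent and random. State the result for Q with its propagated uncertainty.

28.95 ± 8.44

Q is a product of powers, so relative uncertainties combine in quadrature:
  (2·δy/y)² = (2×0.0905)² = 0.0328;  (-2·δz/z)² = (-2×0.0887)² = 0.0314;  (-1·δp/p)² = (-1×0.0970)² = 0.00940;  (-1·δq/q)² = (-1×0.0119)² = 0.000141;  (1·δx/x)² = (1×0.106)² = 0.0113
δQ/Q = √(0.0850) = 0.292
Q = 28.95, so δQ = 0.292 × 28.95 = 8.44.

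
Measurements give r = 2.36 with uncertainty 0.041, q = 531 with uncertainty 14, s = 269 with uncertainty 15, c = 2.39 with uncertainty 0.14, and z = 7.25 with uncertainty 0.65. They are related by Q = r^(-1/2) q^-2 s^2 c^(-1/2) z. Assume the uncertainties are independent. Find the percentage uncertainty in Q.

15.6%

Q is a product of powers, so relative uncertainties combine in quadrature:
  (−½·δr/r)² = (-0.5×0.0174)² = 7.55e-05;  (-2·δq/q)² = (-2×0.0264)² = 0.00278;  (2·δs/s)² = (2×0.0558)² = 0.0124;  (−½·δc/c)² = (-0.5×0.0586)² = 0.000858;  (1·δz/z)² = (1×0.0897)² = 0.00804
δQ/Q = √(0.0242) = 0.156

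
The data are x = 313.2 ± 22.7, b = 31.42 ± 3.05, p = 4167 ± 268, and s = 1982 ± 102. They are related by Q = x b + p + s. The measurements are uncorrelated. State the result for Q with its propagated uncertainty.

Let w = x·b = 9841. δw/w = √((1·δx/x)² + (1·δb/b)²) = √(0.00525 + 0.00942) = 0.121, so δw = 1190.
Q = w + p + s: δQ = √(δw² + δp² + δs²) = √(1.42e+06 + 71800 + 10400) = 1230
Q = 15990.

15990 ± 1230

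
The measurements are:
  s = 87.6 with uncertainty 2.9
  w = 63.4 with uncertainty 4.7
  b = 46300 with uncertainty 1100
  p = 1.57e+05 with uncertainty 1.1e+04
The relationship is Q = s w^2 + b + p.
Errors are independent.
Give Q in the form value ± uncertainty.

(5.55 ± 0.546) × 10^5

Let h = s·w^2 = 3.52e+05. δh/h = √((1·δs/s)² + (2·δw/w)²) = √(0.00110 + 0.0220) = 0.152, so δh = 53500.
Q = h + b + p: δQ = √(δh² + δb² + δp²) = √(2.86e+09 + 1.21e+06 + 1.21e+08) = 54600
Q = 5.55e+05.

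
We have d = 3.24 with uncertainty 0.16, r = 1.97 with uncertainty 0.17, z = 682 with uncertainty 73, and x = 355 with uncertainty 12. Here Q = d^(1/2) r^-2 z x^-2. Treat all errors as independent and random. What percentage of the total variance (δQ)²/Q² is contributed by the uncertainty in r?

64.2%

(δQ/Q)² = (½·δd/d)² + (-2·δr/r)² + (1·δz/z)² + (-2·δx/x)²
  d term: (0.5×0.0494)² = 0.000610
  r term: (-2×0.0863)² = 0.0298
  z term: (1×0.107)² = 0.0115
  x term: (-2×0.0338)² = 0.00457
Total = 0.0464. Share from r = 0.0298/0.0464 = 0.642.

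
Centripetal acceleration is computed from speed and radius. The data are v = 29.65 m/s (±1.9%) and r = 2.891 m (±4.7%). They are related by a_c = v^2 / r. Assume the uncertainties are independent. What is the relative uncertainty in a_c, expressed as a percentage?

6.04%

Products/powers → add relative errors in quadrature, weighted by exponent:
  (2·δv/v)² = (2×0.0190)² = 0.00144;  (-1·δr/r)² = (-1×0.0470)² = 0.00221
δa_c/a_c = √(0.00365) = 0.0604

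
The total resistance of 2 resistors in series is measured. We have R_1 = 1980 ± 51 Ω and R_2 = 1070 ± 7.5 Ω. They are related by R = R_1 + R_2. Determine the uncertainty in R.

Absolute uncertainties add in quadrature for a linear combination:
  (δR_1)² = 2600;  (δR_2)² = 56.2
δR = √(2660) = 51.5 Ω

51.5 Ω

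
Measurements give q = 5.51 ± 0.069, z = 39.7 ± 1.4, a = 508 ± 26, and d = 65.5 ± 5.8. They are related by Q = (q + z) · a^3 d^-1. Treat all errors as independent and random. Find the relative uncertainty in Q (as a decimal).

0.180

Let u = q + z = 45.2. δu = √(δq² + δz²) = √(0.00476 + 1.96) = 1.40, so δu/u = 0.0310.
Q is then a monomial in u, a, d:
δQ/Q = √((δu/u)² + (3·δa/a)² + (-1·δd/d)²) = √(0.000961 + 0.0236 + 0.00784) = 0.180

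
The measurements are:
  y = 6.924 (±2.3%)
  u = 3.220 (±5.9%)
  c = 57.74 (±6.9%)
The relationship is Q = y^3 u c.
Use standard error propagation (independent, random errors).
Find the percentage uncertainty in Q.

11.4%

Relative error in a monomial: (δQ/Q)² = Σ (nᵢ · δxᵢ/xᵢ)².
  (3·δy/y)² = (3×0.0230)² = 0.00476;  (1·δu/u)² = (1×0.0590)² = 0.00348;  (1·δc/c)² = (1×0.0690)² = 0.00476
δQ/Q = √(0.0130) = 0.114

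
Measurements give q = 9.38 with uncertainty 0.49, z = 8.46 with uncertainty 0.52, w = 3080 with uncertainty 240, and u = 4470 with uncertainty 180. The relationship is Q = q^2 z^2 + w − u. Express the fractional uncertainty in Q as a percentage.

Let p = q^2·z^2 = 6300. δp/p = √((2·δq/q)² + (2·δz/z)²) = √(0.0109 + 0.0151) = 0.161, so δp = 1020.
Q = p + w − u: δQ = √(δp² + δw² + δu²) = √(1.03e+06 + 57600 + 32400) = 1060
Q = 4910, so δQ/Q = 1060/4910 = 0.216.

21.6%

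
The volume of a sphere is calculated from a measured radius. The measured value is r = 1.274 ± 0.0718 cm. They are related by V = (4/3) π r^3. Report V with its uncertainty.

8.662 ± 1.46 cm^3

V ∝ r^3, so δV/V = |3| · δr/r = 3 × 0.0564 = 0.169.
V = 8.662 cm^3, so δV = 0.169 × 8.662 = 1.46 cm^3.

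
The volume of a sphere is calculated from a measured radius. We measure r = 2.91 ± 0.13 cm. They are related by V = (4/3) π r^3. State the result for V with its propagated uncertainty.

103 ± 13.8 cm^3

Relative error in a monomial: (δV/V)² = Σ (nᵢ · δxᵢ/xᵢ)².
  (3·δr/r)² = (3×0.0447)² = 0.0180
δV/V = √(0.0180) = 0.134
V = 103 cm^3, so δV = 0.134 × 103 = 13.8 cm^3.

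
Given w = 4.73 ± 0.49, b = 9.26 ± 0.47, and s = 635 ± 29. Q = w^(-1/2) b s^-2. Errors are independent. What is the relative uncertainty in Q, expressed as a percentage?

11.7%

Each factor contributes (exponent × relative error)² to (δQ/Q)²:
  (−½·δw/w)² = (-0.5×0.104)² = 0.00268;  (1·δb/b)² = (1×0.0508)² = 0.00258;  (-2·δs/s)² = (-2×0.0457)² = 0.00834
δQ/Q = √(0.0136) = 0.117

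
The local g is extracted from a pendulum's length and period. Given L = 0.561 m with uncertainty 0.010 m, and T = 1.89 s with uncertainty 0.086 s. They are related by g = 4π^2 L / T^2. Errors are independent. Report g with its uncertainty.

6.20 ± 0.575 m/s^2

Products/powers → add relative errors in quadrature, weighted by exponent:
  (1·δL/L)² = (1×0.0178)² = 0.000318;  (-2·δT/T)² = (-2×0.0455)² = 0.00828
δg/g = √(0.00860) = 0.0927
g = 6.20 m/s^2, so δg = 0.0927 × 6.20 = 0.575 m/s^2.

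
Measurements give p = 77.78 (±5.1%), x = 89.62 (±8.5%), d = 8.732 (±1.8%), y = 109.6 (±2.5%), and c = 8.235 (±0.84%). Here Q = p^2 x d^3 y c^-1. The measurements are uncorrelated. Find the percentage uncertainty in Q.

14.6%

Since Q is a product/quotient, work with relative uncertainties:
  (2·δp/p)² = (2×0.0510)² = 0.0104;  (1·δx/x)² = (1×0.0850)² = 0.00723;  (3·δd/d)² = (3×0.0180)² = 0.00292;  (1·δy/y)² = (1×0.0250)² = 0.000625;  (-1·δc/c)² = (-1×0.00840)² = 7.06e-05
δQ/Q = √(0.0212) = 0.146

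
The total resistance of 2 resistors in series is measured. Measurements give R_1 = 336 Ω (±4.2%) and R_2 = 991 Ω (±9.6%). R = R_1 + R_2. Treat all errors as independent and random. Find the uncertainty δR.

Absolute uncertainties add in quadrature for a linear combination:
  (δR_1)² = 199;  (δR_2)² = 9050
δR = √(9250) = 96.2 Ω

96.2 Ω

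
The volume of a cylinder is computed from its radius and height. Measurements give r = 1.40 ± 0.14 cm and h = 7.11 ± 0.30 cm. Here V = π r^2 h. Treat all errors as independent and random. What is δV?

8.95 cm^3

Relative error in a monomial: (δV/V)² = Σ (nᵢ · δxᵢ/xᵢ)².
  (2·δr/r)² = (2×0.100)² = 0.0400;  (1·δh/h)² = (1×0.0422)² = 0.00178
δV/V = √(0.0418) = 0.204
V = 43.8 cm^3, so δV = 0.204 × 43.8 = 8.95 cm^3.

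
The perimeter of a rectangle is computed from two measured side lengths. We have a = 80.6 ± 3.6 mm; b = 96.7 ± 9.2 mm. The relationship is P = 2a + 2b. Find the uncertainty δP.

19.8 mm

Absolute uncertainties add in quadrature for a linear combination:
  (2·δa)² = 51.8;  (2·δb)² = 339
δP = √(390) = 19.8 mm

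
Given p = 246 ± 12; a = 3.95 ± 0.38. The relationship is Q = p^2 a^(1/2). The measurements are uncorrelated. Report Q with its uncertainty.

(1.20 ± 0.131) × 10^5

Products/powers → add relative errors in quadrature, weighted by exponent:
  (2·δp/p)² = (2×0.0488)² = 0.00952;  (½·δa/a)² = (0.5×0.0962)² = 0.00231
δQ/Q = √(0.0118) = 0.109
Q = 1.2e+05, so δQ = 0.109 × 1.2e+05 = 13100.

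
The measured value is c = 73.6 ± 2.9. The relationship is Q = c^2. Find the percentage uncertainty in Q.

7.88%

Each factor contributes (exponent × relative error)² to (δQ/Q)²:
  (2·δc/c)² = (2×0.0394)² = 0.00621
δQ/Q = √(0.00621) = 0.0788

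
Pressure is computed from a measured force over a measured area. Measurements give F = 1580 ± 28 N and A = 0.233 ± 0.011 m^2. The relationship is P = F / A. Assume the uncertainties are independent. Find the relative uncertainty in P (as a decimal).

Each factor contributes (exponent × relative error)² to (δP/P)²:
  (1·δF/F)² = (1×0.0177)² = 0.000314;  (-1·δA/A)² = (-1×0.0472)² = 0.00223
δP/P = √(0.00254) = 0.0504

0.0504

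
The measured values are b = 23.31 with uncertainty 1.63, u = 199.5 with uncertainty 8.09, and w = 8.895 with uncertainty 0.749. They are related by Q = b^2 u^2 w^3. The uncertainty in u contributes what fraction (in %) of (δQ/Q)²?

7.31%

(δQ/Q)² = (2·δb/b)² + (2·δu/u)² + (3·δw/w)²
  b term: (2×0.0699)² = 0.0196
  u term: (2×0.0406)² = 0.00658
  w term: (3×0.0842)² = 0.0638
Total = 0.0900. Share from u = 0.00658/0.0900 = 0.0731.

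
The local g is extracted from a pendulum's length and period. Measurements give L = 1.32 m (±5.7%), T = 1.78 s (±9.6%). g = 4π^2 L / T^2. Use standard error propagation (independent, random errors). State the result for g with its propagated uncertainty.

16.4 ± 3.29 m/s^2

Each factor contributes (exponent × relative error)² to (δg/g)²:
  (1·δL/L)² = (1×0.0570)² = 0.00325;  (-2·δT/T)² = (-2×0.0960)² = 0.0369
δg/g = √(0.0401) = 0.200
g = 16.4 m/s^2, so δg = 0.200 × 16.4 = 3.29 m/s^2.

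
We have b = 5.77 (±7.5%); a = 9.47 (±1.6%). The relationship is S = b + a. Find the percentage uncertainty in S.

Each term contributes (cᵢ δxᵢ)² to (δS)²:
  (δb)² = 0.187;  (δa)² = 0.0230
δS = √(0.210) = 0.459
S = 15.2, so δS/S = 0.459/15.2 = 0.0301.

3.01%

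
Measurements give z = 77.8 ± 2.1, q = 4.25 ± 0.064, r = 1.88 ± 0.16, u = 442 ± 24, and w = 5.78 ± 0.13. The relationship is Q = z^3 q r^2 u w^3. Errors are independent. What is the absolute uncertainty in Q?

1.26e+11

Since Q is a product/quotient, work with relative uncertainties:
  (3·δz/z)² = (3×0.0270)² = 0.00656;  (1·δq/q)² = (1×0.0151)² = 0.000227;  (2·δr/r)² = (2×0.0851)² = 0.0290;  (1·δu/u)² = (1×0.0543)² = 0.00295;  (3·δw/w)² = (3×0.0225)² = 0.00455
δQ/Q = √(0.0433) = 0.208
Q = 6.04e+11, so δQ = 0.208 × 6.04e+11 = 1.26e+11.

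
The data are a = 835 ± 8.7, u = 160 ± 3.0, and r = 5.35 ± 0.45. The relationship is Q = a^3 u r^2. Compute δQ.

Relative error in a monomial: (δQ/Q)² = Σ (nᵢ · δxᵢ/xᵢ)².
  (3·δa/a)² = (3×0.0104)² = 0.000977;  (1·δu/u)² = (1×0.0187)² = 0.000352;  (2·δr/r)² = (2×0.0841)² = 0.0283
δQ/Q = √(0.0296) = 0.172
Q = 2.67e+12, so δQ = 0.172 × 2.67e+12 = 4.59e+11.

4.59e+11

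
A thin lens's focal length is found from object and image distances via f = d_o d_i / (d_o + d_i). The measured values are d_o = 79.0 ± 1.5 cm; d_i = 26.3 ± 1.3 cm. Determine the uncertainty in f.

∂f/∂d_o = (d_i/(d_o+d_i))² = 0.0624;  ∂f/∂d_i = (d_o/(d_o+d_i))² = 0.563
δf = √((∂f/∂d_o · δd_o)² + (∂f/∂d_i · δd_i)²) = √(0.00876 + 0.535) = 0.738 cm

0.738 cm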